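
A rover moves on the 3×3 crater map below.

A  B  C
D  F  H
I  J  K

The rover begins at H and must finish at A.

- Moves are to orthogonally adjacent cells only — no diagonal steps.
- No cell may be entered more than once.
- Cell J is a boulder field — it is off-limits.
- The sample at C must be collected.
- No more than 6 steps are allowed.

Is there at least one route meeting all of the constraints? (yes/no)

One route that works: H → C → B → A.

yes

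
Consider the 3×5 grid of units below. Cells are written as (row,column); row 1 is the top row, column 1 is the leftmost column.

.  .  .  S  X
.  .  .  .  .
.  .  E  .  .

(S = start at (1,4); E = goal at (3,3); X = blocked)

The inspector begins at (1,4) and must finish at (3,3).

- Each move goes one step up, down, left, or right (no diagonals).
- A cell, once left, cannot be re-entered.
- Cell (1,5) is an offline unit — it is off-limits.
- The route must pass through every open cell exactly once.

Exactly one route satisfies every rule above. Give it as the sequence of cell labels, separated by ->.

(1,4) -> (1,3) -> (1,2) -> (1,1) -> (2,1) -> (3,1) -> (3,2) -> (2,2) -> (2,3) -> (2,4) -> (2,5) -> (3,5) -> (3,4) -> (3,3)

Need to visit all 14 open cells exactly once, starting at (1,4) and ending at (3,3).
Cell (1,1) has only two open neighbours ((2,1) and (1,2)), so the path must pass straight through it: one of those is the cell it's entered from and the other is where it exits.
Route from (1,4): left 3 to (1,1), down 2 to (3,1), right 1 to (3,2), up 1 to (2,2), right 3 to (2,5), down 1 to (3,5), left 2 to (3,3) — 13 moves in all.
Check: all 14 open cells covered.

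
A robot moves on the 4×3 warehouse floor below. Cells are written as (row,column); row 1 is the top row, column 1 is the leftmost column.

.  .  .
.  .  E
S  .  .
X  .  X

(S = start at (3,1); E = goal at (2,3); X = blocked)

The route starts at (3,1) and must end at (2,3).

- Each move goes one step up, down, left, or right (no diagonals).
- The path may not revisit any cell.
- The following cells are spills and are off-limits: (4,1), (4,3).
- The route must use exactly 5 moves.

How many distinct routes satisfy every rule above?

5

Need simple routes of exactly 5 moves from (3,1) to (2,3) (Manhattan distance 3, so 1 moves are spent on a detour and 1 undoing it).
Enumerating: (3,1) (2,1) (1,1) (1,2) (2,2) (2,3) | (3,1) (2,1) (1,1) (1,2) (1,3) (2,3) | (3,1) (2,1) (2,2) (1,2) (1,3) (2,3) | (3,1) (2,1) (2,2) (3,2) (3,3) (2,3) | (3,1) (3,2) (2,2) (1,2) (1,3) (2,3).
That gives 5 routes.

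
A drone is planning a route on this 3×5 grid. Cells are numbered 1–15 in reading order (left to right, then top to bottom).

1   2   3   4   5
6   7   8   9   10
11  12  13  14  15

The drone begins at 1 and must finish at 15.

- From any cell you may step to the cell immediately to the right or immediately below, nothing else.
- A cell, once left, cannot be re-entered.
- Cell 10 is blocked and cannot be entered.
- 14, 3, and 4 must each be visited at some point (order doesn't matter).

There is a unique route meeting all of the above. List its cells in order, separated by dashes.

1 - 2 - 3 - 4 - 9 - 14 - 15

Moves only go right or down, so the column and row indices never decrease.
Route from 1: 3× right (reaching 4), 2× down (reaching 14), right to 15 — 6 moves in all.
Check: all required cells visited.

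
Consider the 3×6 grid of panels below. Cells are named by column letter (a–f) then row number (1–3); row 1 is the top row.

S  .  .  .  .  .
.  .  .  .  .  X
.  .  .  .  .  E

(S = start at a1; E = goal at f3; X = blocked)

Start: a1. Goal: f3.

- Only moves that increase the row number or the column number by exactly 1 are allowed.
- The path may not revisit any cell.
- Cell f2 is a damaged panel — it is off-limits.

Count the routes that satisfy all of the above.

A right/down-only route from a1 to f3 makes exactly 2 down-moves and 5 right-moves in some order.
With no other constraints that would be C(7,2) = 21 routes.
Subtract routes through each blocked cell (inclusion–exclusion for overlaps): − through f2: 6 → 15.
That gives 15 routes.

15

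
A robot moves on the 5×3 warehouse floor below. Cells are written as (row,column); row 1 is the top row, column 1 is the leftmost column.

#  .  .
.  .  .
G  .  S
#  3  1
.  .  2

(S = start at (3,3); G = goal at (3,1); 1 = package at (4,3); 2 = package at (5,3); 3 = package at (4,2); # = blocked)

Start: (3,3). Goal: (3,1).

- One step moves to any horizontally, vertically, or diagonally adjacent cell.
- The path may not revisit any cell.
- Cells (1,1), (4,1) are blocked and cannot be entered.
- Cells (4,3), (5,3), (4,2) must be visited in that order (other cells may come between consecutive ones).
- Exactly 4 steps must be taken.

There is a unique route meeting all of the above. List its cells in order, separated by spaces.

(3,3) (4,3) (5,3) (4,2) (3,1)

The waypoints must appear in the order (4,3), (5,3), (4,2), with no cell reused.
Route from (3,3): down 2 to (5,3), up-left 2 to (3,1) — 4 moves in all.
Check: order respected (1 at step 1, 2 at step 2, 3 at step 3); 4 moves as required.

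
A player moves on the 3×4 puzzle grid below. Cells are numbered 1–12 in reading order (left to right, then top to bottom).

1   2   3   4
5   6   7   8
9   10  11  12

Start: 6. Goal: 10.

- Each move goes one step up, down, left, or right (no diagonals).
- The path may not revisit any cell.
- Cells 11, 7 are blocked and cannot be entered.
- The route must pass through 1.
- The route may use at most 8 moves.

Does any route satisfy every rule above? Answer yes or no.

One route that works: 6 → 2 → 1 → 5 → 9 → 10.

yes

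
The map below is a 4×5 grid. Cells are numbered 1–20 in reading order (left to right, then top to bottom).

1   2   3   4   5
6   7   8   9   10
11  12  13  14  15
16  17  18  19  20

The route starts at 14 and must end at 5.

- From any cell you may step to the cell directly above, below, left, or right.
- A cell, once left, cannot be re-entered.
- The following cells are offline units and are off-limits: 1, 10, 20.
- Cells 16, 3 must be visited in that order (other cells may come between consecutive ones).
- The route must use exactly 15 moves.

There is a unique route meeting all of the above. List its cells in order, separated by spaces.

The waypoints must appear in the order 16, 3, with no cell reused.
Route from 14: down to 19, left to 18, up to 13, left to 12, down to 17, left to 16, 2× up (reaching 6), right to 7, up to 2, right to 3, down to 8, right to 9, up to 4, right to 5 — 15 moves in all.
Check: order respected (16 at step 6, 3 at step 11); 15 moves as required.

14 19 18 13 12 17 16 11 6 7 2 3 8 9 4 5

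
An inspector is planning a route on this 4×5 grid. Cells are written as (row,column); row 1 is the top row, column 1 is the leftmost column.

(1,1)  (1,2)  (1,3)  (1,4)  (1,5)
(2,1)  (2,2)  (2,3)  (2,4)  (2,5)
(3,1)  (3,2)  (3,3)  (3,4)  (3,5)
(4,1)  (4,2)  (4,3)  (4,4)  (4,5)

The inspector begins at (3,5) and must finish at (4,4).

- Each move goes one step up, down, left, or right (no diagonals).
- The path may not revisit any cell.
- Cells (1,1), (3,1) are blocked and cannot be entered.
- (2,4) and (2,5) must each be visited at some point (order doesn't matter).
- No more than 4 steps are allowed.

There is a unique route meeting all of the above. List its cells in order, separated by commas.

(3,5), (2,5), (2,4), (3,4), (4,4)

Any route must reach (2,4) and (2,5) and still end at (4,4) within 4 moves, so the order of the required stops is forced.
Route from (3,5): up to (2,5), left to (2,4), 2× down (reaching (4,4)) — 4 moves in all.
Check: all required cells visited; 4 ≤ 4 moves.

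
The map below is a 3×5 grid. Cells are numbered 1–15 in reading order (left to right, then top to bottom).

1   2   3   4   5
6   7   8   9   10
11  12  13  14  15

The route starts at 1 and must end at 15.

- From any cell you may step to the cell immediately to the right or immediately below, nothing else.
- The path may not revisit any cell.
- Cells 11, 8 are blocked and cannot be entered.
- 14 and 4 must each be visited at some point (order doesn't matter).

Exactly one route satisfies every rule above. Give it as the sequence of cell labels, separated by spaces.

Moves only go right or down, so the column and row indices never decrease.
Route from 1: 3× right (reaching 4), 2× down (reaching 14), right to 15 — 6 moves in all.
Check: all required cells visited.

1 2 3 4 9 14 15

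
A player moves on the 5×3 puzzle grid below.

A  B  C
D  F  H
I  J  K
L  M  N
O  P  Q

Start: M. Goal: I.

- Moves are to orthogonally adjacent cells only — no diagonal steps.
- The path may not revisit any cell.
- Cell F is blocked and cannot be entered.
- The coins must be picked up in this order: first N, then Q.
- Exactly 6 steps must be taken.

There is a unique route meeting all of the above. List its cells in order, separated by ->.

The waypoints must appear in the order N, Q, with no cell reused.
Route from M: right 1 to N, down 1 to Q, left 2 to O, up 2 to I — 6 moves in all.
Check: order respected (N at step 1, Q at step 2); 6 moves as required.

M -> N -> Q -> P -> O -> L -> I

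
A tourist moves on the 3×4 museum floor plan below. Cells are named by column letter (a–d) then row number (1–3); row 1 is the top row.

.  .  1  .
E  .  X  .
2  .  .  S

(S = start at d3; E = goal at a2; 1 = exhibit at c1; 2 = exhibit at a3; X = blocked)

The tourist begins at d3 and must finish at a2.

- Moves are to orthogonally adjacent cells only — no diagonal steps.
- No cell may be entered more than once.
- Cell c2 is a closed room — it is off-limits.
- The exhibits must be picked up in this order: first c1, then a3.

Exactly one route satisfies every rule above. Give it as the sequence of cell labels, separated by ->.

The waypoints must appear in the order c1, a3, with no cell reused.
Route from d3: 2× up (reaching d1), 2× left (reaching b1), 2× down (reaching b3), left to a3, up to a2 — 8 moves in all.
Check: order respected (1 at step 3, 2 at step 7).

d3 -> d2 -> d1 -> c1 -> b1 -> b2 -> b3 -> a3 -> a2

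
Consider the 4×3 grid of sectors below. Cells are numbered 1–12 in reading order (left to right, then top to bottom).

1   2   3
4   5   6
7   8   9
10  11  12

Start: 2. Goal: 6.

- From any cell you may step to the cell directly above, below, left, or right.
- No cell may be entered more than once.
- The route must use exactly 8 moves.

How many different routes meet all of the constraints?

9

Need simple routes of exactly 8 moves from 2 to 6 (Manhattan distance 2, so 3 moves are spent on a detour and 3 undoing it).
Branch systematically from the start, pruning whenever the remaining move budget drops below the Manhattan distance to 6 or differs from it in parity. Grouping the completions by first move — via 5: 4; via 1: 5 (no valid completion starts via 3) — and summing: 4 + 5 = 9.
That gives 9 routes.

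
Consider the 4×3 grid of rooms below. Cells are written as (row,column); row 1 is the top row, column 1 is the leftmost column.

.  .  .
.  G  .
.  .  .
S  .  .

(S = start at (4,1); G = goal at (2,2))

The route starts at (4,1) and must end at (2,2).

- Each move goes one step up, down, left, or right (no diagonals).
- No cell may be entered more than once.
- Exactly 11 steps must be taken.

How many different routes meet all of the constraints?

4

Need simple routes of exactly 11 moves from (4,1) to (2,2) (Manhattan distance 3, so 4 moves are spent on a detour and 4 undoing it).
Enumerating: (4,1) (3,1) (2,1) (1,1) (1,2) (1,3) (2,3) (3,3) (4,3) (4,2) (3,2) (2,2) | (4,1) (3,1) (3,2) (4,2) (4,3) (3,3) (2,3) (1,3) (1,2) (1,1) (2,1) (2,2) | (4,1) (4,2) (4,3) (3,3) (2,3) (1,3) (1,2) (1,1) (2,1) (3,1) (3,2) (2,2) | (4,1) (4,2) (4,3) (3,3) (3,2) (3,1) (2,1) (1,1) (1,2) (1,3) (2,3) (2,2).
That gives 4 routes.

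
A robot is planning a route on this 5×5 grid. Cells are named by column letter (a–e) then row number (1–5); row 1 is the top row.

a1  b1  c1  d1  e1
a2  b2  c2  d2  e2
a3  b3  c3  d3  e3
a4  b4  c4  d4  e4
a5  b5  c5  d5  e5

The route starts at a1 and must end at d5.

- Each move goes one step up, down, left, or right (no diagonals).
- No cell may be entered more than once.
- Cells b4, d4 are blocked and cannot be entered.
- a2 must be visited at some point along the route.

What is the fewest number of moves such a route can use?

7

Any route passes through a2 somewhere between a1 and d5. Summing Manhattan distances along the two legs (a1 → a2 → d5) gives a lower bound of 1 + 6 = 7 moves.
A route of 7 moves achieves this: a1 → a2 → a3 → a4 → a5 → b5 → c5 → d5.
Since 7 matches the lower bound, it is optimal.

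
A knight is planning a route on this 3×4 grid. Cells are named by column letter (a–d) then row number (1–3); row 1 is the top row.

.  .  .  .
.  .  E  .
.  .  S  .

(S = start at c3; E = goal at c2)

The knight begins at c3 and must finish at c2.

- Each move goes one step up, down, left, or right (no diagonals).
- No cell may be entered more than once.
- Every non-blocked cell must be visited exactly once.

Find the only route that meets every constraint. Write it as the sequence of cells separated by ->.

c3 -> d3 -> d2 -> d1 -> c1 -> b1 -> a1 -> a2 -> a3 -> b3 -> b2 -> c2

Need to visit all 12 open cells exactly once, starting at c3 and ending at c2.
Route from c3: right to d3, 2× up (reaching d1), 3× left (reaching a1), 2× down (reaching a3), right to b3, up to b2, right to c2 — 11 moves in all.
Check: all 12 open cells covered.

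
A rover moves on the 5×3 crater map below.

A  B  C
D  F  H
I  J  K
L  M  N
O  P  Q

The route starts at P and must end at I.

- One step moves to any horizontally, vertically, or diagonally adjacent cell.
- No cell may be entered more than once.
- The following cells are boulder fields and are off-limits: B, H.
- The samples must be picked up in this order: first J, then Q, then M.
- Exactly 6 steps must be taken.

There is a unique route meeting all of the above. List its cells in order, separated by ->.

The waypoints must appear in the order J, Q, M, with no cell reused.
Route from P: up-left 1 to L, up-right 1 to J, down-right 1 to N, down 1 to Q, up-left 2 to I — 6 moves in all.
Check: order respected (J at step 2, Q at step 4, M at step 5); 6 moves as required.

P -> L -> J -> N -> Q -> M -> I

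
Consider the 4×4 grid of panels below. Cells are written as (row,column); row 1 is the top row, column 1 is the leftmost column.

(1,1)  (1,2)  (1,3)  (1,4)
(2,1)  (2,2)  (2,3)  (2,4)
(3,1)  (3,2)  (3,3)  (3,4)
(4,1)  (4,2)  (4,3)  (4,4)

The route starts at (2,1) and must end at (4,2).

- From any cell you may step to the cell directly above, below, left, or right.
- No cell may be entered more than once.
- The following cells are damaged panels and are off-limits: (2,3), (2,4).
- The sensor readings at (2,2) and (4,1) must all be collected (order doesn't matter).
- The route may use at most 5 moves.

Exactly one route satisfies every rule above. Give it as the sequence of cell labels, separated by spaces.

The budget equals the shortest possible length, so every move has to be on a shortest route through the required cells.
Route from (2,1): right 1 to (2,2), down 1 to (3,2), left 1 to (3,1), down 1 to (4,1), right 1 to (4,2) — 5 moves in all.
Check: all required cells visited; 5 ≤ 5 moves.

(2,1) (2,2) (3,2) (3,1) (4,1) (4,2)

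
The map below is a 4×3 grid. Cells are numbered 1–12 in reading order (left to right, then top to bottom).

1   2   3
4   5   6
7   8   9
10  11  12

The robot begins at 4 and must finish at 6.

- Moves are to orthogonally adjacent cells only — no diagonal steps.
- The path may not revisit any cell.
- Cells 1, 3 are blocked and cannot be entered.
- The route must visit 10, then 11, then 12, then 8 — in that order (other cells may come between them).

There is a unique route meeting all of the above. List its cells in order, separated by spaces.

4 7 10 11 12 9 8 5 6

The waypoints must appear in the order 10, 11, 12, 8, with no cell reused.
Route from 4: down 2 to 10, right 2 to 12, up 1 to 9, left 1 to 8, up 1 to 5, right 1 to 6 — 8 moves in all.
Check: order respected (10 at step 2, 11 at step 3, 12 at step 4, 8 at step 6).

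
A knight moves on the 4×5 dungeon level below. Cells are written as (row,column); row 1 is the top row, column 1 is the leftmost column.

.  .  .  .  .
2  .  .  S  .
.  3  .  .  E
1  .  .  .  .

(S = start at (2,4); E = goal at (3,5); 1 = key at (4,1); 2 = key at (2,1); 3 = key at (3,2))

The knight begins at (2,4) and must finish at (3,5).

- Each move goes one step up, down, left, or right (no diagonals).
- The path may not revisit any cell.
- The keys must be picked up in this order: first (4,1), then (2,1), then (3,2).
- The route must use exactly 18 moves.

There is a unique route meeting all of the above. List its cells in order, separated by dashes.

The waypoints must appear in the order (4,1), (2,1), (3,2), with no cell reused.
Route from (2,4): 2× down (reaching (4,4)), 3× left (reaching (4,1)), 3× up (reaching (1,1)), right to (1,2), 2× down (reaching (3,2)), right to (3,3), 2× up (reaching (1,3)), 2× right (reaching (1,5)), 2× down (reaching (3,5)) — 18 moves in all.
Check: order respected (1 at step 5, 2 at step 7, 3 at step 11); 18 moves as required.

(2,4) - (3,4) - (4,4) - (4,3) - (4,2) - (4,1) - (3,1) - (2,1) - (1,1) - (1,2) - (2,2) - (3,2) - (3,3) - (2,3) - (1,3) - (1,4) - (1,5) - (2,5) - (3,5)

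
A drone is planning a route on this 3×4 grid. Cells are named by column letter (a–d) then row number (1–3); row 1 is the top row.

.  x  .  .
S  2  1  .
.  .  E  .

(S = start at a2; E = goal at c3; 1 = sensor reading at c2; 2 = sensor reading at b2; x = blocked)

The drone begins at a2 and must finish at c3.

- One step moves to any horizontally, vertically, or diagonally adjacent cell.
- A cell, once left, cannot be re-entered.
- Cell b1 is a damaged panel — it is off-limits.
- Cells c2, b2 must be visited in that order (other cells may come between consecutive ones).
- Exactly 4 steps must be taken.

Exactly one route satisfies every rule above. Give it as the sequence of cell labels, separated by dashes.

The waypoints must appear in the order c2, b2, with no cell reused.
Route from a2: down-right 1 to b3, up-right 1 to c2, left 1 to b2, down-right 1 to c3 — 4 moves in all.
Check: order respected (1 at step 2, 2 at step 3); 4 moves as required.

a2 - b3 - c2 - b2 - c3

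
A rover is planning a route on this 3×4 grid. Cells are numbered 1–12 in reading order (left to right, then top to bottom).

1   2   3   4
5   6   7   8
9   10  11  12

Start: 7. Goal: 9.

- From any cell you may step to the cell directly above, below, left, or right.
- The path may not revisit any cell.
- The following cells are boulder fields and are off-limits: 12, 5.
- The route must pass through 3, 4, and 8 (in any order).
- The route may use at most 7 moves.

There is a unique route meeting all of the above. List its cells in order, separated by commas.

7, 8, 4, 3, 2, 6, 10, 9

The budget equals the shortest possible length, so every move has to be on a shortest route through the required cells.
Route from 7: right to 8, up to 4, 2× left (reaching 2), 2× down (reaching 10), left to 9 — 7 moves in all.
Check: all required cells visited; 7 ≤ 7 moves.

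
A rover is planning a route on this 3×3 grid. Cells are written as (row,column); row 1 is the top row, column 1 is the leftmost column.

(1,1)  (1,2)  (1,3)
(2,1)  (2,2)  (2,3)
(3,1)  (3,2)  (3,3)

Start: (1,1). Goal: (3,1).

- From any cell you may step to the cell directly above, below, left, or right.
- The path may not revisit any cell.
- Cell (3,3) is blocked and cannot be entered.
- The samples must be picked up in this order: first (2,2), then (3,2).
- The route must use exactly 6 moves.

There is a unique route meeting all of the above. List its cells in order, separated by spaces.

(1,1) (1,2) (1,3) (2,3) (2,2) (3,2) (3,1)

The waypoints must appear in the order (2,2), (3,2), with no cell reused.
Route from (1,1): 2× right (reaching (1,3)), down to (2,3), left to (2,2), down to (3,2), left to (3,1) — 6 moves in all.
Check: order respected ((2,2) at step 4, (3,2) at step 5); 6 moves as required.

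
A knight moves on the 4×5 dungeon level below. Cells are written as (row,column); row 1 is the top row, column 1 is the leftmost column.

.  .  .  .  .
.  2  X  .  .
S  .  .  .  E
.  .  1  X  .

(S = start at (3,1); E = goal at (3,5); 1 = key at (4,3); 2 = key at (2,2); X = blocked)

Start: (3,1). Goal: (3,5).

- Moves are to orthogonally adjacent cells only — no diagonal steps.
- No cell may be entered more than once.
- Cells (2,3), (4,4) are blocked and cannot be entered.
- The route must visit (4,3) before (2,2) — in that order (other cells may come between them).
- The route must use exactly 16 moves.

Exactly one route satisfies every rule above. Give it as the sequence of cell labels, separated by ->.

(3,1) -> (4,1) -> (4,2) -> (4,3) -> (3,3) -> (3,2) -> (2,2) -> (2,1) -> (1,1) -> (1,2) -> (1,3) -> (1,4) -> (1,5) -> (2,5) -> (2,4) -> (3,4) -> (3,5)

The waypoints must appear in the order (4,3), (2,2), with no cell reused.
Route from (3,1): down to (4,1), 2× right (reaching (4,3)), up to (3,3), left to (3,2), up to (2,2), left to (2,1), up to (1,1), 4× right (reaching (1,5)), down to (2,5), left to (2,4), down to (3,4), right to (3,5) — 16 moves in all.
Check: order respected (1 at step 3, 2 at step 6); 16 moves as required.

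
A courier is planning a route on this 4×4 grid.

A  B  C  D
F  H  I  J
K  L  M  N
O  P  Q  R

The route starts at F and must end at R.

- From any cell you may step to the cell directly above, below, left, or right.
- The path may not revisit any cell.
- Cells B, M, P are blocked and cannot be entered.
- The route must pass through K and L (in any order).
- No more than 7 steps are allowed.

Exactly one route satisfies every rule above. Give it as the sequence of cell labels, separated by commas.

The 7-move cap with required stops at K, L leaves no slack for detours.
Route from F: down 1 to K, right 1 to L, up 1 to H, right 2 to J, down 2 to R — 7 moves in all.
Check: all required cells visited; 7 ≤ 7 moves.

F, K, L, H, I, J, N, R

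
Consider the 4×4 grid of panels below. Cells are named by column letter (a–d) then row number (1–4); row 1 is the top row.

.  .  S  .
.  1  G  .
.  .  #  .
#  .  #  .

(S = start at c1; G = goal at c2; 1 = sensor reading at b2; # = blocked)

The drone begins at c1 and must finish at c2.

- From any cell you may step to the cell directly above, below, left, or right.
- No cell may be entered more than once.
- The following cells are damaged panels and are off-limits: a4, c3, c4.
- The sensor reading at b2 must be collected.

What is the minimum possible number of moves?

Any route passes through b2 somewhere between c1 and c2. Summing Manhattan distances along the two legs (c1 → b2 → c2) gives a lower bound of 2 + 1 = 3 moves.
A route of 3 moves achieves this: c1 → b1 → b2 → c2.
Since 3 matches the lower bound, it is optimal.

3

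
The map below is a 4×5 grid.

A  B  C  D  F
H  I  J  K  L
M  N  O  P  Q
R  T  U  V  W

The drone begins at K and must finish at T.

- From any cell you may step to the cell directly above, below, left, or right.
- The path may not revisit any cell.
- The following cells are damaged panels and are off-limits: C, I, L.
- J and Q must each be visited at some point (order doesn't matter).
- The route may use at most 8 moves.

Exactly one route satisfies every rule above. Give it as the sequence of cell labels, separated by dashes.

The 8-move cap with required stops at J, Q leaves no slack for detours.
Route from K: left to J, down to O, 2× right (reaching Q), down to W, 3× left (reaching T) — 8 moves in all.
Check: all required cells visited; 8 ≤ 8 moves.

K - J - O - P - Q - W - V - U - T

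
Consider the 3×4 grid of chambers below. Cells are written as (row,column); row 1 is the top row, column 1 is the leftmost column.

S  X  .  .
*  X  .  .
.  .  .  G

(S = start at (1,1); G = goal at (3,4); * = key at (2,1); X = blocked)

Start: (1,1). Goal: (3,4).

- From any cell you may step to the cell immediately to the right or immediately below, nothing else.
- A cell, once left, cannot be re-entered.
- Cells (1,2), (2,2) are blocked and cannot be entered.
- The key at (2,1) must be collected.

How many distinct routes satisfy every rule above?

A right/down-only route from (1,1) to (3,4) makes exactly 2 down-moves and 3 right-moves in some order.
With no other constraints that would be C(5,2) = 10 routes.
Split at (2,1) and multiply the segment counts (each segment already excludes blocked cells): (1,1)→(2,1): 1; (2,1)→(3,4): 1; product = 1.
That gives 1 route.

1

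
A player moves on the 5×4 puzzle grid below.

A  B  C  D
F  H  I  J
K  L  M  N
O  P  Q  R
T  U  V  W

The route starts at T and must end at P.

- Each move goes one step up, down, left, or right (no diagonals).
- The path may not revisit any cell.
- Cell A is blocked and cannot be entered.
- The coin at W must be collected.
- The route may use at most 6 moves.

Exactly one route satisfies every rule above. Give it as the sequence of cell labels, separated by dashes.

T - U - V - W - R - Q - P

The 6-move cap with required stops at W leaves no slack for detours.
Route from T: right 3 to W, up 1 to R, left 2 to P — 6 moves in all.
Check: all required cells visited; 6 ≤ 6 moves.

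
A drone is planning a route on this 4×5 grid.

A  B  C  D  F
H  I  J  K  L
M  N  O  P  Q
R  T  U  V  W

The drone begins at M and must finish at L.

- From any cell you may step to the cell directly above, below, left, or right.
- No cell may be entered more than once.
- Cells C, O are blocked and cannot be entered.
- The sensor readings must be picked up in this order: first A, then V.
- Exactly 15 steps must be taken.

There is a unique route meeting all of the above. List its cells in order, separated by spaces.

M H A B I N T U V W Q P K D F L

The waypoints must appear in the order A, V, with no cell reused.
Route from M: up 2 to A, right 1 to B, down 3 to T, right 3 to W, up 1 to Q, left 1 to P, up 2 to D, right 1 to F, down 1 to L — 15 moves in all.
Check: order respected (A at step 2, V at step 8); 15 moves as required.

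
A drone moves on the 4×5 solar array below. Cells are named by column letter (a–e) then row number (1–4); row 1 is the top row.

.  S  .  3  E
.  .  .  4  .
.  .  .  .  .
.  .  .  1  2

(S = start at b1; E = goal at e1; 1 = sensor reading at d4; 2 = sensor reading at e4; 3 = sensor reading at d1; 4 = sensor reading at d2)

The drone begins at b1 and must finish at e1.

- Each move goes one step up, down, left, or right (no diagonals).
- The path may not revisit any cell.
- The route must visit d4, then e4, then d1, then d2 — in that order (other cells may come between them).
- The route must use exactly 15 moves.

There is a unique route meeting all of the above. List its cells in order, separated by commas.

b1, b2, b3, b4, c4, d4, e4, e3, d3, c3, c2, c1, d1, d2, e2, e1

The waypoints must appear in the order d4, e4, d1, d2, with no cell reused.
Route from b1: down 3 to b4, right 3 to e4, up 1 to e3, left 2 to c3, up 2 to c1, right 1 to d1, down 1 to d2, right 1 to e2, up 1 to e1 — 15 moves in all.
Check: order respected (1 at step 5, 2 at step 6, 3 at step 12, 4 at step 13); 15 moves as required.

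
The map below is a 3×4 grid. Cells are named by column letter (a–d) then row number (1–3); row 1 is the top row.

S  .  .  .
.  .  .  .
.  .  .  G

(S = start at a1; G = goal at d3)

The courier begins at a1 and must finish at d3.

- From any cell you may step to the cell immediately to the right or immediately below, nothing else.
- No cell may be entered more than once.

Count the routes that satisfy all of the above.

10

A right/down-only route from a1 to d3 makes exactly 2 down-moves and 3 right-moves in some order.
With no other constraints that would be C(5,2) = 10 routes.
That gives 10 routes.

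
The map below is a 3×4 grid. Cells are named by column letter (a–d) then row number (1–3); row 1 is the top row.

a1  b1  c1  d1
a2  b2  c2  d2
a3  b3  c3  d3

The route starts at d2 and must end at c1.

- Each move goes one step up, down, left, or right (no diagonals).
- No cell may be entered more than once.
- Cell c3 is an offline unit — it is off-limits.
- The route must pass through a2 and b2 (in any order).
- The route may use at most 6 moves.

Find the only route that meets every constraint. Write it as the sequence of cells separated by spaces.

The budget equals the shortest possible length, so every move has to be on a shortest route through the required cells.
Route from d2: 3× left (reaching a2), up to a1, 2× right (reaching c1) — 6 moves in all.
Check: all required cells visited; 6 ≤ 6 moves.

d2 c2 b2 a2 a1 b1 c1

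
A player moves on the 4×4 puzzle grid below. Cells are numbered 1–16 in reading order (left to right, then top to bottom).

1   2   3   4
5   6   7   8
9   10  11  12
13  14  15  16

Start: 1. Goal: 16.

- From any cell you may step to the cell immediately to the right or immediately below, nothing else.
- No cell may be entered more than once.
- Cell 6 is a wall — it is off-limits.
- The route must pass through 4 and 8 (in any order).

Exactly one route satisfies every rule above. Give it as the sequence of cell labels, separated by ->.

Moves only go right or down, so the column and row indices never decrease.
Route from 1: right 3 to 4, down 3 to 16 — 6 moves in all.
Check: all required cells visited.

1 -> 2 -> 3 -> 4 -> 8 -> 12 -> 16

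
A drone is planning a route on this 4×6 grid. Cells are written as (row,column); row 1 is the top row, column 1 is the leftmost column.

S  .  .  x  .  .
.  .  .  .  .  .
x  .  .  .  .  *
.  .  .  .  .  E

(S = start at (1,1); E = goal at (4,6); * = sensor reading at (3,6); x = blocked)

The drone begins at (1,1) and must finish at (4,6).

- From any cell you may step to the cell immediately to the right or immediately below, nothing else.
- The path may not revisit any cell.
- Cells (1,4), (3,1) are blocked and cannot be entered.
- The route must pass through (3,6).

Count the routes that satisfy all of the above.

14

A right/down-only route from (1,1) to (4,6) makes exactly 3 down-moves and 5 right-moves in some order.
With no other constraints that would be C(8,3) = 56 routes.
Split at (3,6) and multiply the segment counts (each segment already excludes blocked cells): (1,1)→(3,6): 14; (3,6)→(4,6): 1; product = 14.
That gives 14 routes.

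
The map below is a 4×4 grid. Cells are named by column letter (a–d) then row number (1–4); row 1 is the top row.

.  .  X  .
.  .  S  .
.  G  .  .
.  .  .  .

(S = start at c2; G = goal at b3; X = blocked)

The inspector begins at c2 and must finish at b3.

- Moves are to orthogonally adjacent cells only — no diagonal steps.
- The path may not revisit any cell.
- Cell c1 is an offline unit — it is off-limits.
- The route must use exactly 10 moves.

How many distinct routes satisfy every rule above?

Need simple routes of exactly 10 moves from c2 to b3 (Manhattan distance 2, so 4 moves are spent on a detour and 4 undoing it).
Enumerating: c2 c3 c4 b4 a4 a3 a2 a1 b1 b2 b3 | c2 c3 d3 d4 c4 b4 a4 a3 a2 b2 b3 | c2 b2 b1 a1 a2 a3 a4 b4 c4 c3 b3 | c2 b2 a2 a3 a4 b4 c4 d4 d3 c3 b3 | c2 d2 d3 d4 c4 b4 a4 a3 a2 b2 b3 | c2 d2 d3 c3 c4 b4 a4 a3 a2 b2 b3.
That gives 6 routes.

6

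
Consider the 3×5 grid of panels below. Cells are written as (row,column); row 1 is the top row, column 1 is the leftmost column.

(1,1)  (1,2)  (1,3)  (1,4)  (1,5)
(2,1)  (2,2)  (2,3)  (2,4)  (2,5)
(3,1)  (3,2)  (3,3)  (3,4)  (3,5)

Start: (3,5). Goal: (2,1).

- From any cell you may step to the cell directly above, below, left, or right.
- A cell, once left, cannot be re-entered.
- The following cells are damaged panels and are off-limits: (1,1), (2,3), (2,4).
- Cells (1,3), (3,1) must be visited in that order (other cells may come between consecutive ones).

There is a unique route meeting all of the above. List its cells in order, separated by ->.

The waypoints must appear in the order (1,3), (3,1), with no cell reused.
Route from (3,5): 2× up (reaching (1,5)), 3× left (reaching (1,2)), 2× down (reaching (3,2)), left to (3,1), up to (2,1) — 9 moves in all.
Check: order respected ((1,3) at step 4, (3,1) at step 8).

(3,5) -> (2,5) -> (1,5) -> (1,4) -> (1,3) -> (1,2) -> (2,2) -> (3,2) -> (3,1) -> (2,1)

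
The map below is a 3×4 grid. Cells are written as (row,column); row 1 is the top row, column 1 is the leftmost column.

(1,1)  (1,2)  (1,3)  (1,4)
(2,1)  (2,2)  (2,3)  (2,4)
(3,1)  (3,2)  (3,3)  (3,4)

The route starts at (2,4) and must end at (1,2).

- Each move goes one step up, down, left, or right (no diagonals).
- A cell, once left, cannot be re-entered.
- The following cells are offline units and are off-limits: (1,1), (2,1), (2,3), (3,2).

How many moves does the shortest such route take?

The Manhattan distance from (2,4) to (1,2) is |2−1| + |4−2| = 3, so at least 3 moves are needed.
A route of 3 moves achieves this: (2,4) → (1,4) → (1,3) → (1,2).
Since 3 matches the lower bound, it is optimal.

3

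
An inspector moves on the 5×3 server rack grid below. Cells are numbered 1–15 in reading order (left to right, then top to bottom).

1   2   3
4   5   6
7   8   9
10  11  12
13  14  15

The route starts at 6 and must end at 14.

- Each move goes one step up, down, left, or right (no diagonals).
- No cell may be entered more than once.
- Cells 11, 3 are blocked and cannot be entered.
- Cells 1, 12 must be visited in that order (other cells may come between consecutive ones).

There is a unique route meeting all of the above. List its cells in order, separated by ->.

The waypoints must appear in the order 1, 12, with no cell reused.
Route from 6: left 1 to 5, up 1 to 2, left 1 to 1, down 2 to 7, right 2 to 9, down 2 to 15, left 1 to 14 — 10 moves in all.
Check: order respected (1 at step 3, 12 at step 8).

6 -> 5 -> 2 -> 1 -> 4 -> 7 -> 8 -> 9 -> 12 -> 15 -> 14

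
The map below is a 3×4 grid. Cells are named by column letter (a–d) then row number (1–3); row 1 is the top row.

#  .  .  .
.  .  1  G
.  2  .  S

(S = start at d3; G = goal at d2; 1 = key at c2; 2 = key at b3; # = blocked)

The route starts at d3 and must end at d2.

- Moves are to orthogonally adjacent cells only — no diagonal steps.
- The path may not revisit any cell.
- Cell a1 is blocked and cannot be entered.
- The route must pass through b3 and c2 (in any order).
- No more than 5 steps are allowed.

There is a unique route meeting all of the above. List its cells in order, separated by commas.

Any route must reach b3 and c2 and still end at d2 within 5 moves, so the order of the required stops is forced.
Route from d3: left 2 to b3, up 1 to b2, right 2 to d2 — 5 moves in all.
Check: all required cells visited; 5 ≤ 5 moves.

d3, c3, b3, b2, c2, d2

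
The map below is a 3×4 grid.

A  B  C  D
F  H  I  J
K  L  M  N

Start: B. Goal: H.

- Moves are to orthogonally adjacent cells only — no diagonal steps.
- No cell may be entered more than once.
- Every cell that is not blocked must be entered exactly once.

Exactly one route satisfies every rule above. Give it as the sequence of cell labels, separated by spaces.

B A F K L M N J D C I H

Need to visit all 12 open cells exactly once, starting at B and ending at H.
Route from B: left 1 to A, down 2 to K, right 3 to N, up 2 to D, left 1 to C, down 1 to I, left 1 to H — 11 moves in all.
Check: all 12 open cells covered.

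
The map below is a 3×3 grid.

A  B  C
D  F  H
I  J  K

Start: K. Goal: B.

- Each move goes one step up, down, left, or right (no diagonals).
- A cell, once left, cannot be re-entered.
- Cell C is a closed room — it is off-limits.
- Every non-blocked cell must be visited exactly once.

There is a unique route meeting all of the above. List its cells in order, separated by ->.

K -> H -> F -> J -> I -> D -> A -> B

Need to visit all 8 open cells exactly once, starting at K and ending at B.
Cell I has only two open neighbours (D and J), so the path must pass straight through it: one of those is the cell it's entered from and the other is where it exits.
Route from K: up to H, left to F, down to J, left to I, 2× up (reaching A), right to B — 7 moves in all.
Check: all 8 open cells covered.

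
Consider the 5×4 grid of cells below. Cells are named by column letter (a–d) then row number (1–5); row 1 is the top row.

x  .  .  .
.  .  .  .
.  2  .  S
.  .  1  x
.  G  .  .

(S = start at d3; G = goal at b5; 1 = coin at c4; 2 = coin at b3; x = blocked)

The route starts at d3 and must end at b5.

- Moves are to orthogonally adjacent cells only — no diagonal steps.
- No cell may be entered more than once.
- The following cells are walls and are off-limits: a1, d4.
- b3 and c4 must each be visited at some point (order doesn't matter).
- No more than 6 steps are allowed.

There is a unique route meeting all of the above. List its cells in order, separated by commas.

d3, c3, b3, b4, c4, c5, b5

The 6-move cap with required stops at b3, c4 leaves no slack for detours.
Route from d3: 2× left (reaching b3), down to b4, right to c4, down to c5, left to b5 — 6 moves in all.
Check: all required cells visited; 6 ≤ 6 moves.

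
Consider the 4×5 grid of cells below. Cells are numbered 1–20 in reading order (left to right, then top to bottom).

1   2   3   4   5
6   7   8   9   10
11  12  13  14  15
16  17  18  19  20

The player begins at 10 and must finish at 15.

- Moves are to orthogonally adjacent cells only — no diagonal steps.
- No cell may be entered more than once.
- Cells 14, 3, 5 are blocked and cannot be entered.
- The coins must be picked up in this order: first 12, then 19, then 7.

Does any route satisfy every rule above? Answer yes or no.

Ignoring the required order, 11 revisit-free routes from 10 to 15 pass through all of 12, 19, and 7; the waypoint orders that occur are 7 → 12 → 19 (9); 12 → 7 → 19 (2) — never 12 → 19 → 7.

no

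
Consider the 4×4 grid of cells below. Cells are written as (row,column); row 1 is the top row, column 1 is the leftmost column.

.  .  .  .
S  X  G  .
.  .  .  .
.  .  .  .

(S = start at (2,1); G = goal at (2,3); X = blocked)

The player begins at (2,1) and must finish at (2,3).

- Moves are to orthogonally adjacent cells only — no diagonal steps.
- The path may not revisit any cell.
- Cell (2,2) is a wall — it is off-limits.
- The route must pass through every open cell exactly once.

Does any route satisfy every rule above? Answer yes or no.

yes

One route that works: (2,1) → (1,1) → (1,2) → (1,3) → (1,4) → (2,4) → (3,4) → (4,4) → (4,3) → (4,2) → (4,1) → (3,1) → (3,2) → (3,3) → (2,3).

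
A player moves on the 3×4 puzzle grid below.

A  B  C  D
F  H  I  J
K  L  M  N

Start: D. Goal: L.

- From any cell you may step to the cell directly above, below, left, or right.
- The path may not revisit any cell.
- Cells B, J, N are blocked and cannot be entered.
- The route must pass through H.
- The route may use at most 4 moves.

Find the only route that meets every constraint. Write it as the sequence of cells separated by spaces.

The budget equals the shortest possible length, so every move has to be on a shortest route through the required cells.
Route from D: left to C, down to I, left to H, down to L — 4 moves in all.
Check: all required cells visited; 4 ≤ 4 moves.

D C I H L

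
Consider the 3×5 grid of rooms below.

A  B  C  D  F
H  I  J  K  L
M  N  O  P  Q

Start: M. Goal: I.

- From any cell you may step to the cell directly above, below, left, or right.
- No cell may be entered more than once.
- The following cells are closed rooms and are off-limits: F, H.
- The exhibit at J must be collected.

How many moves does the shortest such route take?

4

Any route passes through J somewhere between M and I. Summing Manhattan distances along the two legs (M → J → I) gives a lower bound of 3 + 1 = 4 moves.
A route of 4 moves achieves this: M → N → O → J → I.
Since 4 matches the lower bound, it is optimal.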